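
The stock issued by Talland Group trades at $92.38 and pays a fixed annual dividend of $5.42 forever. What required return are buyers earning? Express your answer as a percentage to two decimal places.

5.87%

P = C/r ⇒ r = C/P = $5.42/$92.38 = 0.058671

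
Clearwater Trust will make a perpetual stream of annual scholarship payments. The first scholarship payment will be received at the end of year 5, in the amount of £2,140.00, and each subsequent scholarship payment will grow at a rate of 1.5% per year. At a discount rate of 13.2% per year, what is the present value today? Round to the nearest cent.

£11138.90

Value at end of year 4: C₁ / (r − g) = £2,140.00 / (0.132 − 0.015) = £18,290.5983
Discount to today: PV = £18,290.5983 / (1 + 0.132)^4 = £18,290.5983 / 1.642047 = £11,138.90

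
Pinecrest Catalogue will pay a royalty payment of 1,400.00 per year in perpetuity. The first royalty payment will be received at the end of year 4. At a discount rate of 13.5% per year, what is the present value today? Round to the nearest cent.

Value at end of year 3: C / r = 1,400.00 / 0.135 = 10,370.3704
Discount to today: PV = 10,370.3704 / (1 + 0.135)^3 = 10,370.3704 / 1.462135 = 7,092.62

7092.62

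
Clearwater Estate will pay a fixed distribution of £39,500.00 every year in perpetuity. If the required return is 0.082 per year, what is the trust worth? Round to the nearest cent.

Level perpetuity: PV = C / r = £39,500.00 / 0.082 = £481,707.32

£481707.32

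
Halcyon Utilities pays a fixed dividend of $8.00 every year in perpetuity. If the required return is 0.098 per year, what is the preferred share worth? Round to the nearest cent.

Level perpetuity: PV = C / r = $8.00 / 0.098 = $81.63

$81.63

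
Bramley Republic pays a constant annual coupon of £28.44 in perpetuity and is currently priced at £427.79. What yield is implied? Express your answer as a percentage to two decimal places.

6.65%

P = C/r ⇒ r = C/P = £28.44/£427.79 = 0.066481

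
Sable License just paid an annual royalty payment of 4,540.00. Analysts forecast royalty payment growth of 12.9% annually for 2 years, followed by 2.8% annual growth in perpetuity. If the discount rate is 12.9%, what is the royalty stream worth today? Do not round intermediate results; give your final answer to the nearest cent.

D_1 = 5125.66000
D_2 = 5786.87014
Terminal value at year 2: TV = D_2×(1+g_2)/(r−g_2) = 5948.90250/0.101 = 58900.02479
P_0 = D_1/(1+r)^1 + D_2/(1+r)^2 + TV/(1+r)^2
    = 4540.00000 + 4540.00000 + 46209.10891 = 55289.10891

55289.11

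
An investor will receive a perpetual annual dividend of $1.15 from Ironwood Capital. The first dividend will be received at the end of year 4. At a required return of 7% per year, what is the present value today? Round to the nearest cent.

$13.41

Value at end of year 3: C / r = $1.15 / 0.07 = $16.4286
Discount to today: PV = $16.4286 / (1 + 0.07)^3 = $16.4286 / 1.225043 = $13.41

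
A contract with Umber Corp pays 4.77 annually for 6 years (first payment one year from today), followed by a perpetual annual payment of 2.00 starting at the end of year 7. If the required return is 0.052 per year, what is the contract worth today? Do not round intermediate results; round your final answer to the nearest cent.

52.43

PV of 6-year annuity: 4.77 × [1 − (1+0.052)^−6] / 0.052 = 24.05696
Perpetuity value at year 6: 2.00 / 0.052 = 38.46154
PV of perpetuity: 38.46154 / (1+0.052)^6 = 28.37476
Total PV = 24.05696 + 28.37476 = 52.43173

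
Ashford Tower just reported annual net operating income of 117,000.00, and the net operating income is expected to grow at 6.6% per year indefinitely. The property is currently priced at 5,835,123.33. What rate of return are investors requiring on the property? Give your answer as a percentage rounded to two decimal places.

D₁ = 117,000.00 × 1.066 = 124,722.0000
P = D₁/(r − g) ⇒ r = D₁/P + g = 124,722.0000/5,835,123.33 + 0.066 = 0.021374 + 0.066 = 0.087374

8.74%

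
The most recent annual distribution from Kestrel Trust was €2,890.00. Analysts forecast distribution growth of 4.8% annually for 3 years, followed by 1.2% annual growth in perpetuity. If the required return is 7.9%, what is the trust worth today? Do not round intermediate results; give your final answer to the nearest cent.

D_1 = 3028.72000
D_2 = 3174.09856
D_3 = 3326.45529
Terminal value at year 3: TV = D_3×(1+g_2)/(r−g_2) = 3366.37275/0.067 = 50244.36947
P_0 = D_1/(1+r)^1 + D_2/(1+r)^2 + D_3/(1+r)^3 + TV/(1+r)^3
    = 2806.96942 + 2726.32433 + 2647.99619 + 39996.59924 = 48177.88918

€48177.89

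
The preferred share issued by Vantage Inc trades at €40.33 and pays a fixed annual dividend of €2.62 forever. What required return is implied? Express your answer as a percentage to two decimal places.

6.50%

P = C/r ⇒ r = C/P = €2.62/€40.33 = 0.064964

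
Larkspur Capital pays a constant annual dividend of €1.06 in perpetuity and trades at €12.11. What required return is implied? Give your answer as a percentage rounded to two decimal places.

8.75%

P = C/r ⇒ r = C/P = €1.06/€12.11 = 0.087531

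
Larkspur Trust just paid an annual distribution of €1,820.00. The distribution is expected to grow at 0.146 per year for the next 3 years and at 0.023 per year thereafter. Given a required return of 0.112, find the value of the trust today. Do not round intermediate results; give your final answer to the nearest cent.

€28698.69

D_1 = 2085.72000
D_2 = 2390.23512
D_3 = 2739.20945
Terminal value at year 3: TV = D_3×(1+g_2)/(r−g_2) = 2802.21126/0.089 = 31485.51983
P_0 = D_1/(1+r)^1 + D_2/(1+r)^2 + D_3/(1+r)^3 + TV/(1+r)^3
    = 1875.64748 + 1932.99642 + 1992.09882 + 22897.94491 = 28698.68763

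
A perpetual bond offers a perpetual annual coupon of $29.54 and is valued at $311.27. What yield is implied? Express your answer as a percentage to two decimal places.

9.49%

P = C/r ⇒ r = C/P = $29.54/$311.27 = 0.094902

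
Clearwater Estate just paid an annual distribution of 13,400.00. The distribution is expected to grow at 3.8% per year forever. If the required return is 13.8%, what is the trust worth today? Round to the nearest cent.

D₁ = D₀ × (1 + g) = 13,400.00 × 1.038 = 13,909.2000
Growing perpetuity: P = D₁ / (r − g) = 13,909.2000 / (0.138 − 0.038) = 139,092.00

139092.00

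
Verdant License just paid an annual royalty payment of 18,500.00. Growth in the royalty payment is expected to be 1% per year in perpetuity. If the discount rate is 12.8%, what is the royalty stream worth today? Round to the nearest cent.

158347.46

D₁ = D₀ × (1 + g) = 18,500.00 × 1.01 = 18,685.0000
Growing perpetuity: P = D₁ / (r − g) = 18,685.0000 / (0.128 − 0.01) = 158,347.46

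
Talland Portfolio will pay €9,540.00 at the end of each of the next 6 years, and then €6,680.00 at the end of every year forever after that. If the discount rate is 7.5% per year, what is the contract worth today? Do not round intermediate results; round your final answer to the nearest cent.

PV of 6-year annuity: €9,540.00 × [1 − (1+0.075)^−6] / 0.075 = 44779.29485
Perpetuity value at year 6: €6,680.00 / 0.075 = 89066.66667
PV of perpetuity: 89066.66667 / (1+0.075)^6 = 57711.77258
Total PV = 44779.29485 + 57711.77258 = 102491.06743

€102491.07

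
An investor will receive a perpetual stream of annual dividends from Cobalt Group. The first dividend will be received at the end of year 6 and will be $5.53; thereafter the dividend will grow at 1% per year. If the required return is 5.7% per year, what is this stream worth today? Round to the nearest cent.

Value at end of year 5: C₁ / (r − g) = $5.53 / (0.057 − 0.01) = $117.6596
Discount to today: PV = $117.6596 / (1 + 0.057)^5 = $117.6596 / 1.319395 = $89.18

$89.18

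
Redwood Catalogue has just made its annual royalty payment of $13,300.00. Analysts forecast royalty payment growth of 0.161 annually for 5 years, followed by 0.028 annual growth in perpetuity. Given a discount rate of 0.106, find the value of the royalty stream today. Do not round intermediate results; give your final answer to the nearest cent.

D_1 = 15441.30000
D_2 = 17927.34930
D_3 = 20813.65254
D_4 = 24164.65060
D_5 = 28055.15934
Terminal value at year 5: TV = D_5×(1+g_2)/(r−g_2) = 28840.70380/0.078 = 369752.61286
P_0 = D_1/(1+r)^1 + D_2/(1+r)^2 + D_3/(1+r)^3 + D_4/(1+r)^4 + D_5/(1+r)^5 + TV/(1+r)^5
    = 13961.39241 + 14655.67503 + 15384.48346 + 16149.53463 + 16952.63084 + 223426.98075 = 300530.69711

$300530.70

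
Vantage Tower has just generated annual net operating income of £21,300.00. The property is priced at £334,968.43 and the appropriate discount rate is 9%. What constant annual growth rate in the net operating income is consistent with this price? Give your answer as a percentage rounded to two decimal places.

2.48%

P = D₀(1+g)/(r−g) ⇒ P(r−g) = D₀(1+g) ⇒ g(P+D₀) = P·r − D₀
g = (P·r − D₀)/(P + D₀) = (£334,968.43×0.09 − £21,300.00) / (£334,968.43 + £21,300.00) = 0.024833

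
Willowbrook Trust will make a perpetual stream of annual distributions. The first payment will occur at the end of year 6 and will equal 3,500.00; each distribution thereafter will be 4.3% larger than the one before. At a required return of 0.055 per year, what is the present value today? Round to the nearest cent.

Value at end of year 5: C₁ / (r − g) = 3,500.00 / (0.055 − 0.043) = 291,666.6667
Discount to today: PV = 291,666.6667 / (1 + 0.055)^5 = 291,666.6667 / 1.306960 = 223,164.19

223164.19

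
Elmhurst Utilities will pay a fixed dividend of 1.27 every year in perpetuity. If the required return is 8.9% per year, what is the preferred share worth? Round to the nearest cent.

14.27

Level perpetuity: PV = C / r = 1.27 / 0.089 = 14.27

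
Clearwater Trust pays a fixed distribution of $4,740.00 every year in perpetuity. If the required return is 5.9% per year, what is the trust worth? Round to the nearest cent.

Level perpetuity: PV = C / r = $4,740.00 / 0.059 = $80,338.98

$80338.98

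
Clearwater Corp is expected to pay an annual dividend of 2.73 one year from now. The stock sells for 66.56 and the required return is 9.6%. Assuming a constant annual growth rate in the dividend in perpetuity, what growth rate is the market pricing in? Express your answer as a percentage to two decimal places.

5.50%

P = D₁/(r−g) ⇒ g = r − D₁/P = 0.096 − 2.73/66.56 = 0.054984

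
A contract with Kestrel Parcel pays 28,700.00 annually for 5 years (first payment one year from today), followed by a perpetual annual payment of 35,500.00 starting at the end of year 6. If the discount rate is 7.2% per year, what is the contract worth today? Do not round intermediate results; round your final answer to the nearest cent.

465322.89

PV of 5-year annuity: 28,700.00 × [1 − (1+0.072)^−5] / 0.072 = 117048.18266
Perpetuity value at year 5: 35,500.00 / 0.072 = 493055.55556
PV of perpetuity: 493055.55556 / (1+0.072)^5 = 348274.70244
Total PV = 117048.18266 + 348274.70244 = 465322.88510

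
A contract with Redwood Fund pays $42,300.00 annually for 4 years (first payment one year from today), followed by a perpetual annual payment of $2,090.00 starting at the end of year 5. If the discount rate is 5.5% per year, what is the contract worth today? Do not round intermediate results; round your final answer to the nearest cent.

$178942.09

PV of 4-year annuity: $42,300.00 × [1 − (1+0.055)^−4] / 0.055 = 148267.85015
Perpetuity value at year 4: $2,090.00 / 0.055 = 38000.00000
PV of perpetuity: 38000.00000 / (1+0.055)^4 = 30674.23625
Total PV = 148267.85015 + 30674.23625 = 178942.08640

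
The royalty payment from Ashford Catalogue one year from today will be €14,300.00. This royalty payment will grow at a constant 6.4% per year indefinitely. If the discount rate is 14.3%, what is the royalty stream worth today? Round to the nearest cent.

€181012.66

Growing perpetuity: P = D₁ / (r − g) = €14,300.0000 / (0.143 − 0.064) = €181,012.66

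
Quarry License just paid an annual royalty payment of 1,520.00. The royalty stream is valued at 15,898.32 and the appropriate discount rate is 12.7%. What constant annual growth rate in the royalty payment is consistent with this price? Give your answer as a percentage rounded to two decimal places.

2.87%

P = D₀(1+g)/(r−g) ⇒ P(r−g) = D₀(1+g) ⇒ g(P+D₀) = P·r − D₀
g = (P·r − D₀)/(P + D₀) = (15,898.32×0.127 − 1,520.00) / (15,898.32 + 1,520.00) = 0.028653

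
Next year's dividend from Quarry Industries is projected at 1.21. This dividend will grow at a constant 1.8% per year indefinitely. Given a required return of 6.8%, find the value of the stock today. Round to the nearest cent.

24.20

Growing perpetuity: P = D₁ / (r − g) = 1.2100 / (0.068 − 0.018) = 24.20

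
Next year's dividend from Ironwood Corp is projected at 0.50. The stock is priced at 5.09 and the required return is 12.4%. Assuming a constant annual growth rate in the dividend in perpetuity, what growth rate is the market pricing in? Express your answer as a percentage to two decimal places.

2.58%

P = D₁/(r−g) ⇒ g = r − D₁/P = 0.124 − 0.50/5.09 = 0.025768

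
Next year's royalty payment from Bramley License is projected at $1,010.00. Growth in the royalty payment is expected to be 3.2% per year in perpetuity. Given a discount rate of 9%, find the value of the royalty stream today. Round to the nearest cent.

$17413.79

Growing perpetuity: P = D₁ / (r − g) = $1,010.0000 / (0.09 − 0.032) = $17,413.79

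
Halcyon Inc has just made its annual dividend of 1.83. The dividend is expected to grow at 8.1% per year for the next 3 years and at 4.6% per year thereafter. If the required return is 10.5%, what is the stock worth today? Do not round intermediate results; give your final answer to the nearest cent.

35.63

D_1 = 1.97823
D_2 = 2.13847
D_3 = 2.31168
Terminal value at year 3: TV = D_3×(1+g_2)/(r−g_2) = 2.41802/0.059 = 40.98339
P_0 = D_1/(1+r)^1 + D_2/(1+r)^2 + D_3/(1+r)^3 + TV/(1+r)^3
    = 1.79025 + 1.75137 + 1.71333 + 30.37533 = 35.63029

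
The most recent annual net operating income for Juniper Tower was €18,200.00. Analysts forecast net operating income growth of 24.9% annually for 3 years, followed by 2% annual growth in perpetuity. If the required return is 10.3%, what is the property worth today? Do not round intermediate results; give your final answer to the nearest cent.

D_1 = 22731.80000
D_2 = 28392.01820
D_3 = 35461.63073
Terminal value at year 3: TV = D_3×(1+g_2)/(r−g_2) = 36170.86335/0.083 = 435793.53429
P_0 = D_1/(1+r)^1 + D_2/(1+r)^2 + D_3/(1+r)^3 + TV/(1+r)^3
    = 20609.06618 + 23337.01148 + 26426.04473 + 324753.80272 = 395125.92512

€395125.93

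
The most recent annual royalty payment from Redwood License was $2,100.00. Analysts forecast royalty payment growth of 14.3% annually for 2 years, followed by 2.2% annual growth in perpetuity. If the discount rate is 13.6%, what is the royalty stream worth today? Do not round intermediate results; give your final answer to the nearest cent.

D_1 = 2400.30000
D_2 = 2743.54290
Terminal value at year 2: TV = D_2×(1+g_2)/(r−g_2) = 2803.90084/0.114 = 24595.62144
P_0 = D_1/(1+r)^1 + D_2/(1+r)^2 + TV/(1+r)^2
    = 2112.94014 + 2125.96002 + 19059.04508 = 23297.94524

$23297.95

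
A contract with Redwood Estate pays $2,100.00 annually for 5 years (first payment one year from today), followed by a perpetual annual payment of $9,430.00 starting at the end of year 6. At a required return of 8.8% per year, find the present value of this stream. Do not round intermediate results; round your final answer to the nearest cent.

PV of 5-year annuity: $2,100.00 × [1 − (1+0.088)^−5] / 0.088 = 8210.83241
Perpetuity value at year 5: $9,430.00 / 0.088 = 107159.09091
PV of perpetuity: 107159.09091 / (1+0.088)^5 = 70288.54345
Total PV = 8210.83241 + 70288.54345 = 78499.37586

$78499.38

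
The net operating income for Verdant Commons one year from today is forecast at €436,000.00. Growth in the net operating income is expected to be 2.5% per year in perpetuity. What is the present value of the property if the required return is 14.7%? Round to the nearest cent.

Growing perpetuity: P = D₁ / (r − g) = €436,000.0000 / (0.147 − 0.025) = €3,573,770.49

€3573770.49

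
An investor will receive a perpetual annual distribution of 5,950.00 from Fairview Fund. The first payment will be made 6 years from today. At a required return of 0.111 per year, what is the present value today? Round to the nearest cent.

Value at end of year 5: C / r = 5,950.00 / 0.111 = 53,603.6036
Discount to today: PV = 53,603.6036 / (1 + 0.111)^5 = 53,603.6036 / 1.692662 = 31,668.22

31668.22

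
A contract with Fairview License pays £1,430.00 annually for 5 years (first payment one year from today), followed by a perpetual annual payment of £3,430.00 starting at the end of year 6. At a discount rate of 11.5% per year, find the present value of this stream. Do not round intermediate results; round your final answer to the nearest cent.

PV of 5-year annuity: £1,430.00 × [1 − (1+0.115)^−5] / 0.115 = 5219.32532
Perpetuity value at year 5: £3,430.00 / 0.115 = 29826.08696
PV of perpetuity: 29826.08696 / (1+0.115)^5 = 17307.00594
Total PV = 5219.32532 + 17307.00594 = 22526.33126

£22526.33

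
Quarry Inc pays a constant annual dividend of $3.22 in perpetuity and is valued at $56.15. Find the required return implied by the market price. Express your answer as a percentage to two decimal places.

P = C/r ⇒ r = C/P = $3.22/$56.15 = 0.057346

5.73%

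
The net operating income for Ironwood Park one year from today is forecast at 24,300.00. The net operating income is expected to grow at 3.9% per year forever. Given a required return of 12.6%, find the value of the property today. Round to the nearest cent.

Growing perpetuity: P = D₁ / (r − g) = 24,300.0000 / (0.126 − 0.039) = 279,310.34

279310.34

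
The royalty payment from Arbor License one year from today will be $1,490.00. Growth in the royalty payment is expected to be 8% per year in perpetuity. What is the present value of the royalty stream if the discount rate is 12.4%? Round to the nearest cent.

Growing perpetuity: P = D₁ / (r − g) = $1,490.0000 / (0.124 − 0.08) = $33,863.64

$33863.64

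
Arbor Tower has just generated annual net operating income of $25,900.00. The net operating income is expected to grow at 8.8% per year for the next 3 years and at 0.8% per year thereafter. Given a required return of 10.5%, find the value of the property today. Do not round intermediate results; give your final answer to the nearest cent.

D_1 = 28179.20000
D_2 = 30658.96960
D_3 = 33356.95892
Terminal value at year 3: TV = D_3×(1+g_2)/(r−g_2) = 33623.81460/0.097 = 346637.26388
P_0 = D_1/(1+r)^1 + D_2/(1+r)^2 + D_3/(1+r)^3 + TV/(1+r)^3
    = 25501.53846 + 25109.20710 + 24722.91161 + 256914.38041 = 332248.03758

$332248.04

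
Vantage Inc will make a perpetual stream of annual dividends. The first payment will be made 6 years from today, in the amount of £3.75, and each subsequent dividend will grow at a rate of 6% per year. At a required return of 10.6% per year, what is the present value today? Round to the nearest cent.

£49.26

Value at end of year 5: C₁ / (r − g) = £3.75 / (0.106 − 0.06) = £81.5217
Discount to today: PV = £81.5217 / (1 + 0.106)^5 = £81.5217 / 1.654915 = £49.26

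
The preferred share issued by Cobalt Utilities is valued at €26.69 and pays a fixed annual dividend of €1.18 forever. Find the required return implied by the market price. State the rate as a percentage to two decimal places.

P = C/r ⇒ r = C/P = €1.18/€26.69 = 0.044211

4.42%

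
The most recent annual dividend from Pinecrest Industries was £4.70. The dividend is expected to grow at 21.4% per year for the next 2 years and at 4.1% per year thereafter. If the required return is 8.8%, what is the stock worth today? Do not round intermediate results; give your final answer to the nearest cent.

D_1 = 5.70580
D_2 = 6.92684
Terminal value at year 2: TV = D_2×(1+g_2)/(r−g_2) = 7.21084/0.047 = 153.42216
P_0 = D_1/(1+r)^1 + D_2/(1+r)^2 + TV/(1+r)^2
    = 5.24430 + 5.85164 + 129.60755 = 140.70349

£140.70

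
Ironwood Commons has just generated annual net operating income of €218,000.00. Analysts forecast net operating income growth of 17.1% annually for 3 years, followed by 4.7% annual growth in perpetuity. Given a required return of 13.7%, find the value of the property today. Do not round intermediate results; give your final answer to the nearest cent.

€3464346.74

D_1 = 255278.00000
D_2 = 298930.53800
D_3 = 350047.66000
Terminal value at year 3: TV = D_3×(1+g_2)/(r−g_2) = 366499.90002/0.09 = 4072221.11131
P_0 = D_1/(1+r)^1 + D_2/(1+r)^2 + D_3/(1+r)^3 + TV/(1+r)^3
    = 224518.90941 + 231232.75543 + 238147.36729 + 2770447.70610 = 3464346.73822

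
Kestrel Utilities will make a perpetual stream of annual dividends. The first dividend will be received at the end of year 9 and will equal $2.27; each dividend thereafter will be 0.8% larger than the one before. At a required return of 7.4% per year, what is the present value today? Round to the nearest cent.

$19.43

Value at end of year 8: C₁ / (r − g) = $2.27 / (0.074 − 0.008) = $34.3939
Discount to today: PV = $34.3939 / (1 + 0.074)^8 = $34.3939 / 1.770249 = $19.43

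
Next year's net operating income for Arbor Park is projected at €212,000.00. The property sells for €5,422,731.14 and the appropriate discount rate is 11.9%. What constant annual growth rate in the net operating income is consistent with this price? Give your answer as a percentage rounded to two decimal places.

7.99%

P = D₁/(r−g) ⇒ g = r − D₁/P = 0.119 − €212,000.00/€5,422,731.14 = 0.079905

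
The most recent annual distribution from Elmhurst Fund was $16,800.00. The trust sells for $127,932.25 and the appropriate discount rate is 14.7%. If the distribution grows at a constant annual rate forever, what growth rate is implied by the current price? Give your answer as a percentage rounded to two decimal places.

1.39%

P = D₀(1+g)/(r−g) ⇒ P(r−g) = D₀(1+g) ⇒ g(P+D₀) = P·r − D₀
g = (P·r − D₀)/(P + D₀) = ($127,932.25×0.147 − $16,800.00) / ($127,932.25 + $16,800.00) = 0.013860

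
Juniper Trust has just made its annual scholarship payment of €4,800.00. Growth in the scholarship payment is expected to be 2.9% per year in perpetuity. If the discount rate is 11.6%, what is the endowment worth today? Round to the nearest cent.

€56772.41

D₁ = D₀ × (1 + g) = €4,800.00 × 1.029 = €4,939.2000
Growing perpetuity: P = D₁ / (r − g) = €4,939.2000 / (0.116 − 0.029) = €56,772.41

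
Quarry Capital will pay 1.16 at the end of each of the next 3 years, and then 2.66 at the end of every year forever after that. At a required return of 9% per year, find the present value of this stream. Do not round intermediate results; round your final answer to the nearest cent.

PV of 3-year annuity: 1.16 × [1 − (1+0.09)^−3] / 0.09 = 2.93630
Perpetuity value at year 3: 2.66 / 0.09 = 29.55556
PV of perpetuity: 29.55556 / (1+0.09)^3 = 22.82231
Total PV = 2.93630 + 22.82231 = 25.75861

25.76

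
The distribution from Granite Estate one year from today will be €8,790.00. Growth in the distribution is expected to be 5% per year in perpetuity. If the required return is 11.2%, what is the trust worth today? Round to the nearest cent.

Growing perpetuity: P = D₁ / (r − g) = €8,790.0000 / (0.112 − 0.05) = €141,774.19

€141774.19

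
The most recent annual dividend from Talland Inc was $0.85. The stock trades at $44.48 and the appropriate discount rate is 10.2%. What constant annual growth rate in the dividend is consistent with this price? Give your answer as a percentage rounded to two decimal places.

8.13%

P = D₀(1+g)/(r−g) ⇒ P(r−g) = D₀(1+g) ⇒ g(P+D₀) = P·r − D₀
g = (P·r − D₀)/(P + D₀) = ($44.48×0.102 − $0.85) / ($44.48 + $0.85) = 0.081336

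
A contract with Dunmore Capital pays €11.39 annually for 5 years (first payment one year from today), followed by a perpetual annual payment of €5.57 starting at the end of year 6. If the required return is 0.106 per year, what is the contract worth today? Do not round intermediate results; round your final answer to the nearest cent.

PV of 5-year annuity: €11.39 × [1 − (1+0.106)^−5] / 0.106 = 42.52331
Perpetuity value at year 5: €5.57 / 0.106 = 52.54717
PV of perpetuity: 52.54717 / (1+0.106)^5 = 31.75219
Total PV = 42.52331 + 31.75219 = 74.27550

€74.28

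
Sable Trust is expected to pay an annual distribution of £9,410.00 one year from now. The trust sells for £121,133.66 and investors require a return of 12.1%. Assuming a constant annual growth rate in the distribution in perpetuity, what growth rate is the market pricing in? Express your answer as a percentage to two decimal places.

4.33%

P = D₁/(r−g) ⇒ g = r − D₁/P = 0.121 − £9,410.00/£121,133.66 = 0.043317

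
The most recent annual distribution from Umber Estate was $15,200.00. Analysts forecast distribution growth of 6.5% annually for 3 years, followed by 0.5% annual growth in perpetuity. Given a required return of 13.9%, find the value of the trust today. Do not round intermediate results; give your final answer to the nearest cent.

D_1 = 16188.00000
D_2 = 17240.22000
D_3 = 18360.83430
Terminal value at year 3: TV = D_3×(1+g_2)/(r−g_2) = 18452.63847/0.134 = 137706.25725
P_0 = D_1/(1+r)^1 + D_2/(1+r)^2 + D_3/(1+r)^3 + TV/(1+r)^3
    = 14212.46708 + 13289.09345 + 12425.71073 + 93192.83047 = 133120.10173

$133120.10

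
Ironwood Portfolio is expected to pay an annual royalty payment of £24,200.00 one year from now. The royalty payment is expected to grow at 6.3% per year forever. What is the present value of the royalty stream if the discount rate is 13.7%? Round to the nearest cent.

Growing perpetuity: P = D₁ / (r − g) = £24,200.0000 / (0.137 − 0.063) = £327,027.03

£327027.03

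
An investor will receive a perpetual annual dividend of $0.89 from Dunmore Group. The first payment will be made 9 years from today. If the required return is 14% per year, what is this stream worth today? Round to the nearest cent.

Value at end of year 8: C / r = $0.89 / 0.14 = $6.3571
Discount to today: PV = $6.3571 / (1 + 0.14)^8 = $6.3571 / 2.852586 = $2.23

$2.23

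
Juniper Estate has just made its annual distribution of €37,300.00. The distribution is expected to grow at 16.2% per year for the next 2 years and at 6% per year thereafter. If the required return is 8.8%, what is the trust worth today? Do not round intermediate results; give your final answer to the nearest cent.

D_1 = 43342.60000
D_2 = 50364.10120
Terminal value at year 2: TV = D_2×(1+g_2)/(r−g_2) = 53385.94727/0.028 = 1906640.97400
P_0 = D_1/(1+r)^1 + D_2/(1+r)^2 + TV/(1+r)^2
    = 39836.94853 + 42546.44687 + 1610686.91710 = 1693070.31250

€1693070.31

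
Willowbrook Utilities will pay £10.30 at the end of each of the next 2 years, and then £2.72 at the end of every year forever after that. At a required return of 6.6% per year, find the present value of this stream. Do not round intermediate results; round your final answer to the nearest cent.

PV of 2-year annuity: £10.30 × [1 − (1+0.066)^−2] / 0.066 = 18.72635
Perpetuity value at year 2: £2.72 / 0.066 = 41.21212
PV of perpetuity: 41.21212 / (1+0.066)^2 = 36.26691
Total PV = 18.72635 + 36.26691 = 54.99326

£54.99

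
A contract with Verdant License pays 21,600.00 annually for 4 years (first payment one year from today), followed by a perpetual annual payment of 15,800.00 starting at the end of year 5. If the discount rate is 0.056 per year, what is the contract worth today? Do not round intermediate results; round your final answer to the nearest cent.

PV of 4-year annuity: 21,600.00 × [1 − (1+0.056)^−4] / 0.056 = 75536.95708
Perpetuity value at year 4: 15,800.00 / 0.056 = 282142.85714
PV of perpetuity: 282142.85714 / (1+0.056)^4 = 226888.97187
Total PV = 75536.95708 + 226888.97187 = 302425.92895

302425.93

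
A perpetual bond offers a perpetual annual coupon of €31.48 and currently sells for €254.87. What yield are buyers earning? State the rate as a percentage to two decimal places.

12.35%

P = C/r ⇒ r = C/P = €31.48/€254.87 = 0.123514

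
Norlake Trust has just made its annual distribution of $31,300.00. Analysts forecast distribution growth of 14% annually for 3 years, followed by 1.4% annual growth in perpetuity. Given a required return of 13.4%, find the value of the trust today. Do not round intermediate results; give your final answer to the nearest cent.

$363602.59

D_1 = 35682.00000
D_2 = 40677.48000
D_3 = 46372.32720
Terminal value at year 3: TV = D_3×(1+g_2)/(r−g_2) = 47021.53978/0.12 = 391846.16484
P_0 = D_1/(1+r)^1 + D_2/(1+r)^2 + D_3/(1+r)^3 + TV/(1+r)^3
    = 31465.60847 + 31632.09317 + 31799.45874 + 268705.42634 = 363602.58671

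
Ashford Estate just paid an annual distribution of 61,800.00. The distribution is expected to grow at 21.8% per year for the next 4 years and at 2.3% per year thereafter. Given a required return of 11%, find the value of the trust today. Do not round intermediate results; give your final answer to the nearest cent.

1366988.67

D_1 = 75272.40000
D_2 = 91681.78320
D_3 = 111668.41194
D_4 = 136012.12574
Terminal value at year 4: TV = D_4×(1+g_2)/(r−g_2) = 139140.40463/0.087 = 1599314.99577
P_0 = D_1/(1+r)^1 + D_2/(1+r)^2 + D_3/(1+r)^3 + D_4/(1+r)^4 + TV/(1+r)^4
    = 67812.97297 + 74410.99196 + 81650.98037 + 89595.40008 + 1053518.32513 = 1366988.67052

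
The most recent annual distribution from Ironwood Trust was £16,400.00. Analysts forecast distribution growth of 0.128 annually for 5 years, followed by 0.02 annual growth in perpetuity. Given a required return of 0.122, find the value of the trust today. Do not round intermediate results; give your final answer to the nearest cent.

£251757.10

D_1 = 18499.20000
D_2 = 20867.09760
D_3 = 23538.08609
D_4 = 26550.96111
D_5 = 29949.48414
Terminal value at year 5: TV = D_5×(1+g_2)/(r−g_2) = 30548.47382/0.102 = 299494.84135
P_0 = D_1/(1+r)^1 + D_2/(1+r)^2 + D_3/(1+r)^3 + D_4/(1+r)^4 + D_5/(1+r)^5 + TV/(1+r)^5
    = 16487.70053 + 16575.87006 + 16664.51107 + 16753.62611 + 16843.21769 + 168432.17689 = 251757.10234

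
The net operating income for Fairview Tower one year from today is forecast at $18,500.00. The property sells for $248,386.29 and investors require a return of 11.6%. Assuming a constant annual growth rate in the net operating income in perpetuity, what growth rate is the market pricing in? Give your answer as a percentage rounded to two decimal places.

4.15%

P = D₁/(r−g) ⇒ g = r − D₁/P = 0.116 − $18,500.00/$248,386.29 = 0.041519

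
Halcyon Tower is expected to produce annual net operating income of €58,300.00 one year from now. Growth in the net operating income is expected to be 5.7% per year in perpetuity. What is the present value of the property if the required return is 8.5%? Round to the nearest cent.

Growing perpetuity: P = D₁ / (r − g) = €58,300.0000 / (0.085 − 0.057) = €2,082,142.86

€2082142.86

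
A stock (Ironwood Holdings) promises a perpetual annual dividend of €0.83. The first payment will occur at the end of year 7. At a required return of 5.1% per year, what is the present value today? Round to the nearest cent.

€12.08

Value at end of year 6: C / r = €0.83 / 0.051 = €16.2745
Discount to today: PV = €16.2745 / (1 + 0.051)^6 = €16.2745 / 1.347772 = €12.08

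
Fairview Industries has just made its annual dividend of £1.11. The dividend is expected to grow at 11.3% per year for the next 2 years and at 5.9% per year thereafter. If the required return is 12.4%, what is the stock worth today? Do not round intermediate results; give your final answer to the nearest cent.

£19.92

D_1 = 1.23543
D_2 = 1.37503
Terminal value at year 2: TV = D_2×(1+g_2)/(r−g_2) = 1.45616/0.065 = 22.40247
P_0 = D_1/(1+r)^1 + D_2/(1+r)^2 + TV/(1+r)^2
    = 1.09914 + 1.08838 + 17.73223 = 19.91974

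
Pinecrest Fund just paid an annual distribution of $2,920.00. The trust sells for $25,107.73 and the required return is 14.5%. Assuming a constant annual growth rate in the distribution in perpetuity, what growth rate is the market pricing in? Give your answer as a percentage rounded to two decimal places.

P = D₀(1+g)/(r−g) ⇒ P(r−g) = D₀(1+g) ⇒ g(P+D₀) = P·r − D₀
g = (P·r − D₀)/(P + D₀) = ($25,107.73×0.145 − $2,920.00) / ($25,107.73 + $2,920.00) = 0.025711

2.57%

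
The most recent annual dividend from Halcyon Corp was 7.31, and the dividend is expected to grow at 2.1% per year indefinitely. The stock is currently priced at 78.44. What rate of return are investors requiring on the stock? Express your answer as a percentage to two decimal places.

11.61%

D₁ = 7.31 × 1.021 = 7.4635
P = D₁/(r − g) ⇒ r = D₁/P + g = 7.4635/78.44 + 0.021 = 0.095149 + 0.021 = 0.116149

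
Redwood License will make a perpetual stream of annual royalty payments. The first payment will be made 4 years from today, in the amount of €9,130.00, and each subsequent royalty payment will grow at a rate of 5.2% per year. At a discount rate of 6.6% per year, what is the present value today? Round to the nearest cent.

€538357.95

Value at end of year 3: C₁ / (r − g) = €9,130.00 / (0.066 − 0.052) = €652,142.8571
Discount to today: PV = €652,142.8571 / (1 + 0.066)^3 = €652,142.8571 / 1.211355 = €538,357.95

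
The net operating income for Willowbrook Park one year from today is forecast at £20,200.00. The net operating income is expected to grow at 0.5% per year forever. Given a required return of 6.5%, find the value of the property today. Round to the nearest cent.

£336666.67

Growing perpetuity: P = D₁ / (r − g) = £20,200.0000 / (0.065 − 0.005) = £336,666.67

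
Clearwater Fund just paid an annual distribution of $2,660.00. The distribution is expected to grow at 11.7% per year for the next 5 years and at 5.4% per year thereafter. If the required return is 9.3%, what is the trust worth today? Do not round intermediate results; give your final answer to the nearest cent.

$94337.28

D_1 = 2971.22000
D_2 = 3318.85274
D_3 = 3707.15851
D_4 = 4140.89606
D_5 = 4625.38089
Terminal value at year 5: TV = D_5×(1+g_2)/(r−g_2) = 4875.15146/0.039 = 125003.88367
P_0 = D_1/(1+r)^1 + D_2/(1+r)^2 + D_3/(1+r)^3 + D_4/(1+r)^4 + D_5/(1+r)^5 + TV/(1+r)^5
    = 2718.40805 + 2778.09862 + 2839.09987 + 2901.44058 + 2965.15017 + 80135.08396 = 94337.28126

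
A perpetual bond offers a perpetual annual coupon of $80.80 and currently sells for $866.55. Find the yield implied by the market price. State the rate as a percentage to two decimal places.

P = C/r ⇒ r = C/P = $80.80/$866.55 = 0.093243

9.32%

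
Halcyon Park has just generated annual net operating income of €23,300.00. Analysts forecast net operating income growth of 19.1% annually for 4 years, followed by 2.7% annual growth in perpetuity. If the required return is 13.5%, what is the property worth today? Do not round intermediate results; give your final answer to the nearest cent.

D_1 = 27750.30000
D_2 = 33050.60730
D_3 = 39363.27329
D_4 = 46881.65849
Terminal value at year 4: TV = D_4×(1+g_2)/(r−g_2) = 48147.46327/0.108 = 445809.84512
P_0 = D_1/(1+r)^1 + D_2/(1+r)^2 + D_3/(1+r)^3 + D_4/(1+r)^4 + TV/(1+r)^4
    = 24449.60352 + 25655.92757 + 26921.77070 + 28250.06952 + 268637.23512 = 373914.60643

€373914.61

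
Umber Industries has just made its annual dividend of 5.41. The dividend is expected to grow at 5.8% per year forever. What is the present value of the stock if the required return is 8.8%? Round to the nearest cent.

190.79

D₁ = D₀ × (1 + g) = 5.41 × 1.058 = 5.7238
Growing perpetuity: P = D₁ / (r − g) = 5.7238 / (0.088 − 0.058) = 190.79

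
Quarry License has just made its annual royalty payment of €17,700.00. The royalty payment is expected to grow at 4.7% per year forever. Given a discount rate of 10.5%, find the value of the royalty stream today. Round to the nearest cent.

D₁ = D₀ × (1 + g) = €17,700.00 × 1.047 = €18,531.9000
Growing perpetuity: P = D₁ / (r − g) = €18,531.9000 / (0.105 − 0.047) = €319,515.52

€319515.52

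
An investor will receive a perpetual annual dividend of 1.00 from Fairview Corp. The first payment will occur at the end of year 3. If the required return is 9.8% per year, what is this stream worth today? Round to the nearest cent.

Value at end of year 2: C / r = 1.00 / 0.098 = 10.2041
Discount to today: PV = 10.2041 / (1 + 0.098)^2 = 10.2041 / 1.205604 = 8.46

8.46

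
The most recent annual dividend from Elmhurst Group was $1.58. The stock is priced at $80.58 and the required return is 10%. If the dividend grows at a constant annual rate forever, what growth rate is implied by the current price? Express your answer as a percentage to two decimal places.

7.88%

P = D₀(1+g)/(r−g) ⇒ P(r−g) = D₀(1+g) ⇒ g(P+D₀) = P·r − D₀
g = (P·r − D₀)/(P + D₀) = ($80.58×0.1 − $1.58) / ($80.58 + $1.58) = 0.078846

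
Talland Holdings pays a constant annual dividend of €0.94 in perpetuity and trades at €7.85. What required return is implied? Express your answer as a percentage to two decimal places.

P = C/r ⇒ r = C/P = €0.94/€7.85 = 0.119745

11.97%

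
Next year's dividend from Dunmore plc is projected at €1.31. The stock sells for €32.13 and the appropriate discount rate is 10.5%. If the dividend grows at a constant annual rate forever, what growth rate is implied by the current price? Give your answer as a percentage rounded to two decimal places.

P = D₁/(r−g) ⇒ g = r − D₁/P = 0.105 − €1.31/€32.13 = 0.064228

6.42%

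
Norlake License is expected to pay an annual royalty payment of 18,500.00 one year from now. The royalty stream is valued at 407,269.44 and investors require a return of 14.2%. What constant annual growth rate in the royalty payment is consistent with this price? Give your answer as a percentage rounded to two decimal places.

P = D₁/(r−g) ⇒ g = r − D₁/P = 0.142 − 18,500.00/407,269.44 = 0.096576

9.66%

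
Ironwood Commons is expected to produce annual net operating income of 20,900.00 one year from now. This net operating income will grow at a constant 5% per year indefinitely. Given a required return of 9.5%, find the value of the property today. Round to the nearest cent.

464444.44

Growing perpetuity: P = D₁ / (r − g) = 20,900.0000 / (0.095 − 0.05) = 464,444.44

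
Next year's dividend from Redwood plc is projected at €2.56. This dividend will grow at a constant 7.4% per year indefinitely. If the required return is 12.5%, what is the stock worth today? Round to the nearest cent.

Growing perpetuity: P = D₁ / (r − g) = €2.5600 / (0.125 − 0.074) = €50.20

€50.20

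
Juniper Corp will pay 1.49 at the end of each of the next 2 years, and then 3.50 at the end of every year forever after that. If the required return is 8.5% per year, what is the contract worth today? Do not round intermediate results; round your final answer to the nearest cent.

37.62

PV of 2-year annuity: 1.49 × [1 − (1+0.085)^−2] / 0.085 = 2.63896
Perpetuity value at year 2: 3.50 / 0.085 = 41.17647
PV of perpetuity: 41.17647 / (1+0.085)^2 = 34.97757
Total PV = 2.63896 + 34.97757 = 37.61653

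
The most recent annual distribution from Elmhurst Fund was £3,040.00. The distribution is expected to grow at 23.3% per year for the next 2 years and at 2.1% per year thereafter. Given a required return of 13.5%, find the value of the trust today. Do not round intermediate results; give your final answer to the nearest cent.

D_1 = 3748.32000
D_2 = 4621.67856
Terminal value at year 2: TV = D_2×(1+g_2)/(r−g_2) = 4718.73381/0.114 = 41392.40184
P_0 = D_1/(1+r)^1 + D_2/(1+r)^2 + TV/(1+r)^2
    = 3302.48458 + 3587.63303 + 32131.34494 = 39021.46256

£39021.46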